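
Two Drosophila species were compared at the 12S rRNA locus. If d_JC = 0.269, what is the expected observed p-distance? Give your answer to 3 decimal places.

p = (3/4)(1 − e^(−4d/3)) = 0.75 × (1 − e^(-0.358667)) = 0.75 × (1 − 0.698607) = 0.226045.

0.226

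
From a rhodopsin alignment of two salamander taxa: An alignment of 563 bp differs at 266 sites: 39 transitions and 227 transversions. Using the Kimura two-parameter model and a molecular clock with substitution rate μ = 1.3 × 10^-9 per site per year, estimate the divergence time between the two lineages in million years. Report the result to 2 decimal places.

307.94

P = 39/563 ≈ 0.069272 and Q = 227/563 ≈ 0.403197.
Under the Kimura two-parameter model, d = −½ ln(1 − 2P − Q) − ¼ ln(1 − 2Q).
1 − 2P − Q = 0.458259, giving −½ ln(0.458259) = 0.390160.
1 − 2Q = 0.193606, giving −¼ ln(0.193606) = 0.410483.
d = 0.390160 + 0.410483 = 0.800643.
Under a molecular clock d = 2μt, so t = d/(2μ) = 0.800643 / (2 × 1.3 × 10^-9) = 307.94 million years.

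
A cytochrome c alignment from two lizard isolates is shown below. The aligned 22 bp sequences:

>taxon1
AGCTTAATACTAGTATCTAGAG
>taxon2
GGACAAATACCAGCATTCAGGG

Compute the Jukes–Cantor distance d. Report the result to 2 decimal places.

The sequences differ at 9 of 22 sites (1, 3, 4, 5, 11, 14, 17, 18, 21), so p = 9/22 ≈ 0.409091.
d = −(3/4) ln(1 − 4p/3) = −0.75 ln(1 − 0.545455) = −0.75 ln(0.454545)
  = −0.75 × (-0.788458) = 0.591344 substitutions/site.

0.59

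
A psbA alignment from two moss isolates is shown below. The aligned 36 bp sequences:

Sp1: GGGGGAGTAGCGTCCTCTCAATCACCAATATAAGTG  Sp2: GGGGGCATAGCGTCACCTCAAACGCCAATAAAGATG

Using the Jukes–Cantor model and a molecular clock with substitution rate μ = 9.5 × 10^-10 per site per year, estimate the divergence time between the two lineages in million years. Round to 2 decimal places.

The sequences differ at 9 of 36 sites (6, 7, 15, 16, 22, 24, 31, 33, 34), so p = 9/36 = 0.25.
d = −(3/4) ln(1 − 4p/3) = −0.75 ln(1 − 0.333333) = −0.75 ln(0.666667)
  = −0.75 × (-0.405465) = 0.304099 substitutions/site.
Under a molecular clock d = 2μt, so t = d/(2μ) = 0.304099 / (2 × 9.5 × 10^-10) = 160.05 million years.

160.05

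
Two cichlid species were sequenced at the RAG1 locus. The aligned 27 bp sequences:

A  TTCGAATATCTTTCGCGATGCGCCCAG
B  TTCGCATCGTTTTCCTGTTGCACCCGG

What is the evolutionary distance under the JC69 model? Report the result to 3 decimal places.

0.441

The sequences differ at 9 of 27 sites (5, 8, 9, 10, 15, 16, 18, 22, 26), so p = 9/27 ≈ 0.333333.
d = −(3/4) ln(1 − 4p/3) = −0.75 ln(1 − 0.444444) = −0.75 ln(0.555556)
  = −0.75 × (-0.587786) = 0.440840 substitutions/site.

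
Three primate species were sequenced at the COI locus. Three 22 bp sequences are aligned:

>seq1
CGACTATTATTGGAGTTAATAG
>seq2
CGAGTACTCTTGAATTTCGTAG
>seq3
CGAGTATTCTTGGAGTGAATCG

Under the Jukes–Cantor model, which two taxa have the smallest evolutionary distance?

seq1 and seq3

seq1–seq2: 7/22 differ, p = 0.318, d = 0.414.
seq1–seq3: 4/22 differ, p = 0.182, d = 0.208.
seq2–seq3: 7/22 differ, p = 0.318, d = 0.414.
The smallest distance is between seq1 and seq3.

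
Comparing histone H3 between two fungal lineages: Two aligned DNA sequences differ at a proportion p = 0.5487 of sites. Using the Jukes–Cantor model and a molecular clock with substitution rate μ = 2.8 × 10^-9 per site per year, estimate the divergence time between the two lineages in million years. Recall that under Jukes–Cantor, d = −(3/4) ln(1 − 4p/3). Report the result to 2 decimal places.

d = −(3/4) ln(1 − 4p/3) = −0.75 ln(1 − 0.7316) = −0.75 ln(0.2684)
  = −0.75 × (-1.315277) = 0.986458 substitutions/site.
Under a molecular clock d = 2μt, so t = d/(2μ) = 0.986458 / (2 × 2.8 × 10^-9) = 176.15 million years.

176.15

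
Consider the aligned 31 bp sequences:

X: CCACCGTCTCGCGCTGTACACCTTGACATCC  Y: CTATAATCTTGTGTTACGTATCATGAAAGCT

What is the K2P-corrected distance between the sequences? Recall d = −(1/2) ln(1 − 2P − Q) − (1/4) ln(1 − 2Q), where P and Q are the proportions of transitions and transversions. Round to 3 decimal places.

Of 31 sites, 12 differences are transitions and 4 are transversions, so P = 12/31 ≈ 0.387097 and Q = 4/31 ≈ 0.129032.
Under the Kimura two-parameter model, d = −½ ln(1 − 2P − Q) − ¼ ln(1 − 2Q).
1 − 2P − Q = 0.096774, giving −½ ln(0.096774) = 1.167688.
1 − 2Q = 0.741936, giving −¼ ln(0.741936) = 0.074623.
d = 1.167688 + 0.074623 = 1.242311.

1.242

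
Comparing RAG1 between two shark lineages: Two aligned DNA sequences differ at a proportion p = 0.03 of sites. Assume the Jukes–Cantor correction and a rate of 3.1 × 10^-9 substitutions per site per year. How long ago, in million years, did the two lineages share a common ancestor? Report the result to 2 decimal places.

4.94

d = −(3/4) ln(1 − 4p/3) = −0.75 ln(1 − 0.04) = −0.75 ln(0.96)
  = −0.75 × (-0.040822) = 0.030617 substitutions/site.
Under a molecular clock d = 2μt, so t = d/(2μ) = 0.030617 / (2 × 3.1 × 10^-9) = 4.94 million years.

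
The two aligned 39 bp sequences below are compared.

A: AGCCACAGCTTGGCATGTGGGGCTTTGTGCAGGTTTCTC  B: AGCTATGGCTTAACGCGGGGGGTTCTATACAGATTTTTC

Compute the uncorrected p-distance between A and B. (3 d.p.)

0.359

The sequences differ at 14 of 39 positions.
p = 14/39 = 0.358974… ≈ 0.359 (to 3 d.p.).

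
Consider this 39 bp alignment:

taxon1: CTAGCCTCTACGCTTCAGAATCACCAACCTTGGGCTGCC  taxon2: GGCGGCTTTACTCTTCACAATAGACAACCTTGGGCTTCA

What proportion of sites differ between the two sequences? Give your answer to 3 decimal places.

The sequences differ at 12 of 39 positions.
p = 12/39 = 0.307692… ≈ 0.308 (to 3 d.p.).

0.308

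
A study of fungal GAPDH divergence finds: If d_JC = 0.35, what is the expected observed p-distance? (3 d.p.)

0.280

p = (3/4)(1 − e^(−4d/3)) = 0.75 × (1 − e^(-0.466667)) = 0.75 × (1 − 0.627089) = 0.279683.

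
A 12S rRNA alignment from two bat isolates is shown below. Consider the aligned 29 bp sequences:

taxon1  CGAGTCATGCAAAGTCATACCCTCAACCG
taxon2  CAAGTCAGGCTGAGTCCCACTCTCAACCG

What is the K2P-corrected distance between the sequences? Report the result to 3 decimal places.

Of 29 sites, 4 differences are transitions and 3 are transversions, so P = 4/29 ≈ 0.137931 and Q = 3/29 ≈ 0.103448.
Under the Kimura two-parameter model, d = −½ ln(1 − 2P − Q) − ¼ ln(1 − 2Q).
1 − 2P − Q = 0.62069, giving −½ ln(0.62069) = 0.238462.
1 − 2Q = 0.793104, giving −¼ ln(0.793104) = 0.057950.
d = 0.238462 + 0.057950 = 0.296412.

0.296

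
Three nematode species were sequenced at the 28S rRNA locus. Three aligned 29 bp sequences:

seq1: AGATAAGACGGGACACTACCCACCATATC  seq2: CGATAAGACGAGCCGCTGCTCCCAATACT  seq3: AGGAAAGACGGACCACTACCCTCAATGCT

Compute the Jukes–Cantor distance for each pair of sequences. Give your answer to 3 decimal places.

seq1–seq2: 10/29 sites differ → p ≈ 0.344828, d = −0.75 ln(1 − 0.459771) = 0.461822 ≈ 0.462.
seq1–seq3: 9/29 sites differ → p ≈ 0.310345, d = −0.75 ln(1 − 0.413793) = 0.400562 ≈ 0.401.
seq2–seq3: 10/29 sites differ → p ≈ 0.344828, d = −0.75 ln(1 − 0.459771) = 0.461822 ≈ 0.462.

d(seq1,seq2) = 0.462, d(seq1,seq3) = 0.401, d(seq2,seq3) = 0.462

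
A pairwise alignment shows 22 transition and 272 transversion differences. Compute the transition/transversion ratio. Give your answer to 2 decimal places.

R = 22/272 = 0.080882… ≈ 0.08 (to 2 d.p.).

0.08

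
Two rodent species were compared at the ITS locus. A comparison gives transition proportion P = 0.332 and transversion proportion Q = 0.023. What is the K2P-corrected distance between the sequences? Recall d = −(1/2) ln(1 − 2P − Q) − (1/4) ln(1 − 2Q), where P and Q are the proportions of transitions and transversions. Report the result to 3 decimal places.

Under the Kimura two-parameter model, d = −½ ln(1 − 2P − Q) − ¼ ln(1 − 2Q).
1 − 2P − Q = 0.313, giving −½ ln(0.313) = 0.580776.
1 − 2Q = 0.954, giving −¼ ln(0.954) = 0.011773.
d = 0.580776 + 0.011773 = 0.592549.

0.593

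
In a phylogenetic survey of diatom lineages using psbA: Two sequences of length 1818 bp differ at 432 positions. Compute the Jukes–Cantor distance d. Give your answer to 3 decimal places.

0.286

p = 432/1818 ≈ 0.237624.
d = −(3/4) ln(1 − 4p/3) = −0.75 ln(1 − 0.316832) = −0.75 ln(0.683168)
  = −0.75 × (-0.381014) = 0.285761 substitutions/site.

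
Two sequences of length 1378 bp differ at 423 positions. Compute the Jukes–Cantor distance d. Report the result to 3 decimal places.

0.395

p = 423/1378 ≈ 0.306967.
d = −(3/4) ln(1 − 4p/3) = −0.75 ln(1 − 0.409289) = −0.75 ln(0.590711)
  = −0.75 × (-0.526428) = 0.394821 substitutions/site.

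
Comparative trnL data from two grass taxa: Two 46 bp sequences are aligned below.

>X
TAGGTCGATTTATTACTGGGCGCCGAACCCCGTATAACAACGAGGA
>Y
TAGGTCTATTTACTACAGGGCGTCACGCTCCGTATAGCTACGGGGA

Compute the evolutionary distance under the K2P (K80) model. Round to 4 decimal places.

0.2960

Of 46 sites, 7 differences are transitions and 4 are transversions, so P = 7/46 ≈ 0.152174 and Q = 4/46 ≈ 0.086957.
Under the Kimura two-parameter model, d = −½ ln(1 − 2P − Q) − ¼ ln(1 − 2Q).
1 − 2P − Q = 0.608695, giving −½ ln(0.608695) = 0.248219.
1 − 2Q = 0.826086, giving −¼ ln(0.826086) = 0.047764.
d = 0.248219 + 0.047764 = 0.295983.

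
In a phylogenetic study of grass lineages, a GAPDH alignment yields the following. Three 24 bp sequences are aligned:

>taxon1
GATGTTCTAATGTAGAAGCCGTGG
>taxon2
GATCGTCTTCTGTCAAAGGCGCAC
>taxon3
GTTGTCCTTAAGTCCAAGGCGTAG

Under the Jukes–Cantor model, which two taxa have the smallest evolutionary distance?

taxon1–taxon2: 10/24 differ, p = 0.417, d = 0.608.
taxon1–taxon3: 8/24 differ, p = 0.333, d = 0.441.
taxon2–taxon3: 9/24 differ, p = 0.375, d = 0.520.
The smallest distance is between taxon1 and taxon3.

taxon1 and taxon3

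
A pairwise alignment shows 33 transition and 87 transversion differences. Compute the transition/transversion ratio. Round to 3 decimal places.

0.379

R = 33/87 = 0.379310… ≈ 0.379 (to 3 d.p.).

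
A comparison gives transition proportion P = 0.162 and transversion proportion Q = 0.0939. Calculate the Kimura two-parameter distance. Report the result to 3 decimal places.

0.323

Under the Kimura two-parameter model, d = −½ ln(1 − 2P − Q) − ¼ ln(1 − 2Q).
1 − 2P − Q = 0.5821, giving −½ ln(0.5821) = 0.270557.
1 − 2Q = 0.8122, giving −¼ ln(0.8122) = 0.052002.
d = 0.270557 + 0.052002 = 0.322559.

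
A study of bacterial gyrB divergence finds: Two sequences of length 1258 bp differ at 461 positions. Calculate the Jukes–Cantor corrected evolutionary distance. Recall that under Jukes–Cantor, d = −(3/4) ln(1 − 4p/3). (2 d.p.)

0.50

p = 461/1258 ≈ 0.366455.
d = −(3/4) ln(1 − 4p/3) = −0.75 ln(1 − 0.488607) = −0.75 ln(0.511393)
  = −0.75 × (-0.670617) = 0.502963 substitutions/site.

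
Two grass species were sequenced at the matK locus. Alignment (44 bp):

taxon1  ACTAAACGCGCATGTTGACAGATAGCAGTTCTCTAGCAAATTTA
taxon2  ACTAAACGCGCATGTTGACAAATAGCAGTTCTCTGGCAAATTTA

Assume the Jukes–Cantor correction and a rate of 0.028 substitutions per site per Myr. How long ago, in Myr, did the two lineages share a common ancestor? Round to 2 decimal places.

0.84

The sequences differ at 2 of 44 sites (21, 35), so p = 2/44 ≈ 0.045455.
d = −(3/4) ln(1 − 4p/3) = −0.75 ln(1 − 0.060607) = −0.75 ln(0.939393)
  = −0.75 × (-0.062521) = 0.046891 substitutions/site.
Under a molecular clock d = 2μt, so t = d/(2μ) = 0.046891 / (2 × 0.028) = 0.84 Myr.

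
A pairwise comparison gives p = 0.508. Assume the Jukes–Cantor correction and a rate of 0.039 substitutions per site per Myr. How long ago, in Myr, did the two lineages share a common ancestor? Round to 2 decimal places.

10.88

d = −(3/4) ln(1 − 4p/3) = −0.75 ln(1 − 0.677333) = −0.75 ln(0.322667)
  = −0.75 × (-1.131134) = 0.848351 substitutions/site.
Under a molecular clock d = 2μt, so t = d/(2μ) = 0.848351 / (2 × 0.039) = 10.88 Myr.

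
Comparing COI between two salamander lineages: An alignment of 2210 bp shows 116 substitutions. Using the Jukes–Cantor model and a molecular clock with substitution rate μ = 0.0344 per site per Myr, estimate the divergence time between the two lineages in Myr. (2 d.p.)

0.79

p = 116/2210 ≈ 0.052489.
d = −(3/4) ln(1 − 4p/3) = −0.75 ln(1 − 0.069985) = −0.75 ln(0.930015)
  = −0.75 × (-0.072555) = 0.054416 substitutions/site.
Under a molecular clock d = 2μt, so t = d/(2μ) = 0.054416 / (2 × 0.0344) = 0.79 Myr.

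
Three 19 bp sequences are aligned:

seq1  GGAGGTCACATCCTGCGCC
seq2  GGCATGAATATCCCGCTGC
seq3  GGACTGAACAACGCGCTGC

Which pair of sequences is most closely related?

seq2 and seq3

seq1–seq2: 9/19 differ, p = 0.474, d = 0.749.
seq1–seq3: 9/19 differ, p = 0.474, d = 0.749.
seq2–seq3: 5/19 differ, p = 0.263, d = 0.324.
The smallest distance is between seq2 and seq3.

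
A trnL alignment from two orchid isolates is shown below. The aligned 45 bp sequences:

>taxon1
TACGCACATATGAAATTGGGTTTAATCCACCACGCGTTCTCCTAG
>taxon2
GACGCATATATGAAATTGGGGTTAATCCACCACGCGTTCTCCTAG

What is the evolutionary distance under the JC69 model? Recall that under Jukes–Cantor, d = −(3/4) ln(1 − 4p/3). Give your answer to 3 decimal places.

The sequences differ at 3 of 45 sites (1, 7, 21), so p = 3/45 ≈ 0.066667.
d = −(3/4) ln(1 − 4p/3) = −0.75 ln(1 − 0.088889) = −0.75 ln(0.911111)
  = −0.75 × (-0.093091) = 0.069818 substitutions/site.

0.070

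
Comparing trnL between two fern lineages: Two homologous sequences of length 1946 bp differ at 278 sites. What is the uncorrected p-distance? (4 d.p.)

p = 278/1946 = 0.142857… ≈ 0.1429 (to 4 d.p.).

0.1429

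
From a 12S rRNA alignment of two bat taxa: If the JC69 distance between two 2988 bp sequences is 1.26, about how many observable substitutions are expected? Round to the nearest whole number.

1823

Invert JC69: p = (3/4)(1 − e^(−4d/3)) = 0.75 × (1 − e^(-1.68)) = 0.75 × (1 − 0.186374) = 0.610220.
Expected differing sites = pL ≈ 0.610220 × 2988 = 1823.33736 ≈ 1823.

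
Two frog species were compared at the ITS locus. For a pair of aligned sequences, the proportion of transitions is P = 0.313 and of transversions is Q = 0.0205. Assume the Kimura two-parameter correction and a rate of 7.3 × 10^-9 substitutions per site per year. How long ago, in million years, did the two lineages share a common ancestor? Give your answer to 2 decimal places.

Under the Kimura two-parameter model, d = −½ ln(1 − 2P − Q) − ¼ ln(1 − 2Q).
1 − 2P − Q = 0.3535, giving −½ ln(0.3535) = 0.519936.
1 − 2Q = 0.959, giving −¼ ln(0.959) = 0.010466.
d = 0.519936 + 0.010466 = 0.530402.
Under a molecular clock d = 2μt, so t = d/(2μ) = 0.530402 / (2 × 7.3 × 10^-9) = 36.33 million years.

36.33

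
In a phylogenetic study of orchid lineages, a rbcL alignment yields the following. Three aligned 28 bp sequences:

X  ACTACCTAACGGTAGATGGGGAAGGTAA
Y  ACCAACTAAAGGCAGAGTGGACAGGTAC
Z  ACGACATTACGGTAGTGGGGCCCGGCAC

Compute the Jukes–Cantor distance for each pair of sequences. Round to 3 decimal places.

d(X,Y) = 0.420, d(X,Z) = 0.485, d(Y,Z) = 0.556

X–Y: 9/28 sites differ → p ≈ 0.321429, d = −0.75 ln(1 − 0.428572) = 0.419713 ≈ 0.420.
X–Z: 10/28 sites differ → p ≈ 0.357143, d = −0.75 ln(1 − 0.476191) = 0.484971 ≈ 0.485.
Y–Z: 11/28 sites differ → p ≈ 0.392857, d = −0.75 ln(1 − 0.523809) = 0.556452 ≈ 0.556.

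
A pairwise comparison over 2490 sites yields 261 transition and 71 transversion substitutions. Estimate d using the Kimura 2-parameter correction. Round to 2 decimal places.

0.15

P = 261/2490 ≈ 0.104819 and Q = 71/2490 ≈ 0.028514.
Under the Kimura two-parameter model, d = −½ ln(1 − 2P − Q) − ¼ ln(1 − 2Q).
1 − 2P − Q = 0.761848, giving −½ ln(0.761848) = 0.136004.
1 − 2Q = 0.942972, giving −¼ ln(0.942972) = 0.014680.
d = 0.136004 + 0.014680 = 0.150684.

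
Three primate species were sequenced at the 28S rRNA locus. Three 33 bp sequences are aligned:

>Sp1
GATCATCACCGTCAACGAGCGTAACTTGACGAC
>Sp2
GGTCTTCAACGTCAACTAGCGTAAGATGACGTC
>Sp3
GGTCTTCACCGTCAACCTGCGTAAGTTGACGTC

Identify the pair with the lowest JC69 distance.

Sp2 and Sp3

Sp1–Sp2: 7/33 differ, p = 0.212, d = 0.249.
Sp1–Sp3: 6/33 differ, p = 0.182, d = 0.208.
Sp2–Sp3: 4/33 differ, p = 0.121, d = 0.132.
The smallest distance is between Sp2 and Sp3.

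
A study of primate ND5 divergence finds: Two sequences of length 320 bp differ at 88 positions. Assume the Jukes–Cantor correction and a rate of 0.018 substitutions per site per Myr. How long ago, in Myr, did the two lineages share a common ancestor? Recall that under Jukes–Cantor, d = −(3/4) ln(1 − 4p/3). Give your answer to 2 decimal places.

9.52

p = 88/320 = 0.275.
d = −(3/4) ln(1 − 4p/3) = −0.75 ln(1 − 0.366667) = −0.75 ln(0.633333)
  = −0.75 × (-0.456759) = 0.342569 substitutions/site.
Under a molecular clock d = 2μt, so t = d/(2μ) = 0.342569 / (2 × 0.018) = 9.52 Myr.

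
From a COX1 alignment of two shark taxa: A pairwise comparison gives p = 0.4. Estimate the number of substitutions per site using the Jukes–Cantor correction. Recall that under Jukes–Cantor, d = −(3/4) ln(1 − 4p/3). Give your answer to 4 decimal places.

d = −(3/4) ln(1 − 4p/3) = −0.75 ln(1 − 0.533333) = −0.75 ln(0.466667)
  = −0.75 × (-0.762139) = 0.571604 substitutions/site.

0.5716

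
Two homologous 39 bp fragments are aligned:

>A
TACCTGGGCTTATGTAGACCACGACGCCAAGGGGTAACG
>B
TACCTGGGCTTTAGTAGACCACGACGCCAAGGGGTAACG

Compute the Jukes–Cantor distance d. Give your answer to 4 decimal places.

0.0531

The sequences differ at 2 of 39 sites (12, 13), so p = 2/39 ≈ 0.051282.
d = −(3/4) ln(1 − 4p/3) = −0.75 ln(1 − 0.068376) = −0.75 ln(0.931624)
  = −0.75 × (-0.070826) = 0.053120 substitutions/site.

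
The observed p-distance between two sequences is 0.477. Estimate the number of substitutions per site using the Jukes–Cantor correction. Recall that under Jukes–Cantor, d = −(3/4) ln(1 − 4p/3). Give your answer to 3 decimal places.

0.758

d = −(3/4) ln(1 − 4p/3) = −0.75 ln(1 − 0.636) = −0.75 ln(0.364)
  = −0.75 × (-1.010601) = 0.757951 substitutions/site.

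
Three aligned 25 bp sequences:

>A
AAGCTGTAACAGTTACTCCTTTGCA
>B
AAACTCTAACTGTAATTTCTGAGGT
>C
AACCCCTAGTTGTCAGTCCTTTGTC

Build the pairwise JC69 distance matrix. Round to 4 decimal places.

d(A,B) = 0.5716, d(A,C) = 0.5716, d(B,C) = 0.6626

A–B: 10/25 sites differ → p = 0.4, d = −0.75 ln(1 − 0.533333) = 0.571605 ≈ 0.5716.
A–C: 10/25 sites differ → p = 0.4, d = −0.75 ln(1 − 0.533333) = 0.571605 ≈ 0.5716.
B–C: 11/25 sites differ → p = 0.44, d = −0.75 ln(1 − 0.586667) = 0.662626 ≈ 0.6626.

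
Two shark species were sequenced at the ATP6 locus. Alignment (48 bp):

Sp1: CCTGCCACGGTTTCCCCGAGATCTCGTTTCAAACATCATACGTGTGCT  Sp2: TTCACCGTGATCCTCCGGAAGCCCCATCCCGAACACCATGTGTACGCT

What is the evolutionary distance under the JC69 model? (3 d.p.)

0.824

The sequences differ at 24 of 48 sites, so p = 24/48 = 0.5.
d = −(3/4) ln(1 − 4p/3) = −0.75 ln(1 − 0.666667) = −0.75 ln(0.333333)
  = −0.75 × (-1.098613) = 0.823960 substitutions/site.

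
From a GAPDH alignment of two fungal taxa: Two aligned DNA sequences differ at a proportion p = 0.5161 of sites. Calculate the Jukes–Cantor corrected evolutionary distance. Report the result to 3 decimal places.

0.874

d = −(3/4) ln(1 − 4p/3) = −0.75 ln(1 − 0.688133) = −0.75 ln(0.311867)
  = −0.75 × (-1.165178) = 0.873884 substitutions/site.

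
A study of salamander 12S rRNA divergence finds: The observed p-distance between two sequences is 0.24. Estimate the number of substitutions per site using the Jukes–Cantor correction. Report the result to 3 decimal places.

d = −(3/4) ln(1 − 4p/3) = −0.75 ln(1 − 0.32) = −0.75 ln(0.68)
  = −0.75 × (-0.385662) = 0.289247 substitutions/site.

0.289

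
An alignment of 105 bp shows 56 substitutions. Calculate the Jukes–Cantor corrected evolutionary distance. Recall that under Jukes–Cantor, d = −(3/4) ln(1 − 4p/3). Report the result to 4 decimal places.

0.9313

p = 56/105 ≈ 0.533333.
d = −(3/4) ln(1 − 4p/3) = −0.75 ln(1 − 0.711111) = −0.75 ln(0.288889)
  = −0.75 × (-1.241713) = 0.931285 substitutions/site.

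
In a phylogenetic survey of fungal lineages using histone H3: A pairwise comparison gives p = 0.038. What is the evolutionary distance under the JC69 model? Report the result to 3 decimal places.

0.039

d = −(3/4) ln(1 − 4p/3) = −0.75 ln(1 − 0.050667) = −0.75 ln(0.949333)
  = −0.75 × (-0.051996) = 0.038997 substitutions/site.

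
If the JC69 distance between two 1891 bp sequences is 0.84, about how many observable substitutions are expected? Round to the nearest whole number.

956

Invert JC69: p = (3/4)(1 − e^(−4d/3)) = 0.75 × (1 − e^(-1.12)) = 0.75 × (1 − 0.326280) = 0.505290.
Expected differing sites = pL ≈ 0.505290 × 1891 = 955.50339 ≈ 956.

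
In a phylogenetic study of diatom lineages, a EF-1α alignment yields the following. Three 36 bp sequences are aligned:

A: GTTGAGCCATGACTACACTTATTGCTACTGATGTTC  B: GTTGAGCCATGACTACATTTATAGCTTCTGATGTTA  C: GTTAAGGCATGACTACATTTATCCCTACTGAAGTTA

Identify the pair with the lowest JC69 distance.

A–B: 4/36 differ, p = 0.111, d = 0.120.
A–C: 7/36 differ, p = 0.194, d = 0.225.
B–C: 6/36 differ, p = 0.167, d = 0.188.
The smallest distance is between A and B.

A and B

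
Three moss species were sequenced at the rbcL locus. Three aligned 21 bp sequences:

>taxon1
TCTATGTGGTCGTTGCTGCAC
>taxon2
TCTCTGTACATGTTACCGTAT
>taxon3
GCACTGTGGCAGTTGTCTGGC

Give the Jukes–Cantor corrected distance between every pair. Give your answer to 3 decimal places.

taxon1–taxon2: 9/21 sites differ → p ≈ 0.428571, d = −0.75 ln(1 − 0.571428) = 0.635472 ≈ 0.635.
taxon1–taxon3: 10/21 sites differ → p ≈ 0.47619, d = −0.75 ln(1 − 0.63492) = 0.755729 ≈ 0.756.
taxon2–taxon3: 12/21 sites differ → p ≈ 0.571429, d = −0.75 ln(1 − 0.761905) = 1.076314 ≈ 1.076.

d(taxon1,taxon2) = 0.635, d(taxon1,taxon3) = 0.756, d(taxon2,taxon3) = 1.076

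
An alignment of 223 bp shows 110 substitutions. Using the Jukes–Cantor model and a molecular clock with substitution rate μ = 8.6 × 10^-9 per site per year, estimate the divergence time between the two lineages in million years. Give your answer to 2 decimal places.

46.75

p = 110/223 ≈ 0.493274.
d = −(3/4) ln(1 − 4p/3) = −0.75 ln(1 − 0.657699) = −0.75 ln(0.342301)
  = −0.75 × (-1.072065) = 0.804049 substitutions/site.
Under a molecular clock d = 2μt, so t = d/(2μ) = 0.804049 / (2 × 8.6 × 10^-9) = 46.75 million years.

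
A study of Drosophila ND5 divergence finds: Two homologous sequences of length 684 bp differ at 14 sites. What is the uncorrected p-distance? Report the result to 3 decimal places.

p = 14/684 = 0.020467… ≈ 0.020 (to 3 d.p.).

0.020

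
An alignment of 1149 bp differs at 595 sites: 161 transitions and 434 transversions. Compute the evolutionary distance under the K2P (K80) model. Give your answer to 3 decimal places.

0.888

P = 161/1149 ≈ 0.140122 and Q = 434/1149 ≈ 0.37772.
Under the Kimura two-parameter model, d = −½ ln(1 − 2P − Q) − ¼ ln(1 − 2Q).
1 − 2P − Q = 0.342036, giving −½ ln(0.342036) = 0.536420.
1 − 2Q = 0.24456, giving −¼ ln(0.24456) = 0.352074.
d = 0.536420 + 0.352074 = 0.888494.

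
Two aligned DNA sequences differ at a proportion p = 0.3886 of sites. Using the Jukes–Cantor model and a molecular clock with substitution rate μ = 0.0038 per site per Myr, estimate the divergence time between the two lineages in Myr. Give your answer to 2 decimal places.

72.05

d = −(3/4) ln(1 − 4p/3) = −0.75 ln(1 − 0.518133) = −0.75 ln(0.481867)
  = −0.75 × (-0.730087) = 0.547565 substitutions/site.
Under a molecular clock d = 2μt, so t = d/(2μ) = 0.547565 / (2 × 0.0038) = 72.05 Myr.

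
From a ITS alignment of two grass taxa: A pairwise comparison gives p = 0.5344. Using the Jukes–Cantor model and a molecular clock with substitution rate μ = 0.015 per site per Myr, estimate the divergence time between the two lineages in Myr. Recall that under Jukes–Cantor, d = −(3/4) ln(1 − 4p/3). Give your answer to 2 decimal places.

31.17

d = −(3/4) ln(1 − 4p/3) = −0.75 ln(1 − 0.712533) = −0.75 ln(0.287467)
  = −0.75 × (-1.246647) = 0.934985 substitutions/site.
Under a molecular clock d = 2μt, so t = d/(2μ) = 0.934985 / (2 × 0.015) = 31.17 Myr.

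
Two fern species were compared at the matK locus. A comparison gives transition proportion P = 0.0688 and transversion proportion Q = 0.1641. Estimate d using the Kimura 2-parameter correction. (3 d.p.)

0.279

Under the Kimura two-parameter model, d = −½ ln(1 − 2P − Q) − ¼ ln(1 − 2Q).
1 − 2P − Q = 0.6983, giving −½ ln(0.6983) = 0.179553.
1 − 2Q = 0.6718, giving −¼ ln(0.6718) = 0.099449.
d = 0.179553 + 0.099449 = 0.279002.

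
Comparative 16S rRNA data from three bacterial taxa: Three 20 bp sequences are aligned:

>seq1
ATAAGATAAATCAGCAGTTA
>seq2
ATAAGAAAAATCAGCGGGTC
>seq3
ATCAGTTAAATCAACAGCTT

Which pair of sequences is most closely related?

seq1–seq2: 4/20 differ, p = 0.200, d = 0.233.
seq1–seq3: 5/20 differ, p = 0.250, d = 0.304.
seq2–seq3: 7/20 differ, p = 0.350, d = 0.471.
The smallest distance is between seq1 and seq2.

seq1 and seq2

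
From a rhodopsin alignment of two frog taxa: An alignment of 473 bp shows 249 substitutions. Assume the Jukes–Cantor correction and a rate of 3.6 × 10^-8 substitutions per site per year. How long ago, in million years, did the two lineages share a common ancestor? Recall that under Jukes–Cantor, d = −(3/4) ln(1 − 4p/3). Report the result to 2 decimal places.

p = 249/473 ≈ 0.526427.
d = −(3/4) ln(1 − 4p/3) = −0.75 ln(1 − 0.701903) = −0.75 ln(0.298097)
  = −0.75 × (-1.210336) = 0.907752 substitutions/site.
Under a molecular clock d = 2μt, so t = d/(2μ) = 0.907752 / (2 × 3.6 × 10^-8) = 12.61 million years.

12.61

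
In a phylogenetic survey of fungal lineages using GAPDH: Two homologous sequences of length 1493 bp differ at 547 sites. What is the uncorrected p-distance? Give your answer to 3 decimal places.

p = 547/1493 = 0.366376… ≈ 0.366 (to 3 d.p.).

0.366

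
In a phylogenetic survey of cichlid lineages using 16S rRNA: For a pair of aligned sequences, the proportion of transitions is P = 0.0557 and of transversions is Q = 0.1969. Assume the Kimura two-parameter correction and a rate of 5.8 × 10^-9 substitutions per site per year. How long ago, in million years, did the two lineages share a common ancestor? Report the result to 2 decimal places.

26.68

Under the Kimura two-parameter model, d = −½ ln(1 − 2P − Q) − ¼ ln(1 − 2Q).
1 − 2P − Q = 0.6917, giving −½ ln(0.6917) = 0.184301.
1 − 2Q = 0.6062, giving −¼ ln(0.6062) = 0.125136.
d = 0.184301 + 0.125136 = 0.309437.
Under a molecular clock d = 2μt, so t = d/(2μ) = 0.309437 / (2 × 5.8 × 10^-9) = 26.68 million years.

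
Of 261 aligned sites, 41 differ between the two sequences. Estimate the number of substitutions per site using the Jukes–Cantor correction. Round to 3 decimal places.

0.176

p = 41/261 ≈ 0.157088.
d = −(3/4) ln(1 − 4p/3) = −0.75 ln(1 − 0.209451) = −0.75 ln(0.790549)
  = −0.75 × (-0.235028) = 0.176271 substitutions/site.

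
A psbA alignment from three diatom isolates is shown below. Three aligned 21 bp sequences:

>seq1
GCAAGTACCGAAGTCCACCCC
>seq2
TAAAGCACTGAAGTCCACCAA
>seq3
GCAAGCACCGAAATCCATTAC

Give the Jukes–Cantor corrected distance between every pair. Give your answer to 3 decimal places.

d(seq1,seq2) = 0.360, d(seq1,seq3) = 0.286, d(seq2,seq3) = 0.441

seq1–seq2: 6/21 sites differ → p ≈ 0.285714, d = −0.75 ln(1 − 0.380952) = 0.359679 ≈ 0.360.
seq1–seq3: 5/21 sites differ → p ≈ 0.238095, d = −0.75 ln(1 − 0.31746) = 0.286451 ≈ 0.286.
seq2–seq3: 7/21 sites differ → p ≈ 0.333333, d = −0.75 ln(1 − 0.444444) = 0.440839 ≈ 0.441.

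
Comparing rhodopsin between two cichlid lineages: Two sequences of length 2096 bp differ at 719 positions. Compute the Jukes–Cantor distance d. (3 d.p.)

0.459

p = 719/2096 ≈ 0.343034.
d = −(3/4) ln(1 − 4p/3) = −0.75 ln(1 − 0.457379) = −0.75 ln(0.542621)
  = −0.75 × (-0.611344) = 0.458508 substitutions/site.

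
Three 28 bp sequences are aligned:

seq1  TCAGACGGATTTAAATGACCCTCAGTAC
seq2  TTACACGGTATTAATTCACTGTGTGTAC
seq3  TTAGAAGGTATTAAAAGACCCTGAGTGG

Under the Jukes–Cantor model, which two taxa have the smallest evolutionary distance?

seq1 and seq3

seq1–seq2: 10/28 differ, p = 0.357, d = 0.485.
seq1–seq3: 8/28 differ, p = 0.286, d = 0.360.
seq2–seq3: 10/28 differ, p = 0.357, d = 0.485.
The smallest distance is between seq1 and seq3.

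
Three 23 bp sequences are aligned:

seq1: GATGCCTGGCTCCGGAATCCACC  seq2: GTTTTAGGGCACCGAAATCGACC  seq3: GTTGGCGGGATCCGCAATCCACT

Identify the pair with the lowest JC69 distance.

seq1 and seq3

seq1–seq2: 8/23 differ, p = 0.348, d = 0.467.
seq1–seq3: 6/23 differ, p = 0.261, d = 0.321.
seq2–seq3: 8/23 differ, p = 0.348, d = 0.467.
The smallest distance is between seq1 and seq3.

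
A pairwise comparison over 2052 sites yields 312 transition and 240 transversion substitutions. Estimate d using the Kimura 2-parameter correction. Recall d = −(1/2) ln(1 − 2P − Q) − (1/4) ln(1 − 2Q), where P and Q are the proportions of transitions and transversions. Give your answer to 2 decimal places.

0.34

P = 312/2052 ≈ 0.152047 and Q = 240/2052 ≈ 0.116959.
Under the Kimura two-parameter model, d = −½ ln(1 − 2P − Q) − ¼ ln(1 − 2Q).
1 − 2P − Q = 0.578947, giving −½ ln(0.578947) = 0.273272.
1 − 2Q = 0.766082, giving −¼ ln(0.766082) = 0.066617.
d = 0.273272 + 0.066617 = 0.339889.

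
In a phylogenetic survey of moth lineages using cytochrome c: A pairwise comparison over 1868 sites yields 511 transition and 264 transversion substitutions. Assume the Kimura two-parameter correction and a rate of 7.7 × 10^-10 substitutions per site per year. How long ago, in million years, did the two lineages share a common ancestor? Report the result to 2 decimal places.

432.55

P = 511/1868 ≈ 0.273555 and Q = 264/1868 ≈ 0.141328.
Under the Kimura two-parameter model, d = −½ ln(1 − 2P − Q) − ¼ ln(1 − 2Q).
1 − 2P − Q = 0.311562, giving −½ ln(0.311562) = 0.583078.
1 − 2Q = 0.717344, giving −¼ ln(0.717344) = 0.083050.
d = 0.583078 + 0.083050 = 0.666128.
Under a molecular clock d = 2μt, so t = d/(2μ) = 0.666128 / (2 × 7.7 × 10^-10) = 432.55 million years.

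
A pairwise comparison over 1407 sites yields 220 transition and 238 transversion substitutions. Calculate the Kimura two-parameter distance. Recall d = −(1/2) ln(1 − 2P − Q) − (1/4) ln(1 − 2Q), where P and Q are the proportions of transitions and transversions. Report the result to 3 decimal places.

0.432

P = 220/1407 ≈ 0.156361 and Q = 238/1407 ≈ 0.169154.
Under the Kimura two-parameter model, d = −½ ln(1 − 2P − Q) − ¼ ln(1 − 2Q).
1 − 2P − Q = 0.518124, giving −½ ln(0.518124) = 0.328770.
1 − 2Q = 0.661692, giving −¼ ln(0.661692) = 0.103239.
d = 0.328770 + 0.103239 = 0.432009.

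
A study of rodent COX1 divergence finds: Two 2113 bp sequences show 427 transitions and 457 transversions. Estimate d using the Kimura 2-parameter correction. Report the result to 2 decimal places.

P = 427/2113 ≈ 0.202082 and Q = 457/2113 ≈ 0.21628.
Under the Kimura two-parameter model, d = −½ ln(1 − 2P − Q) − ¼ ln(1 − 2Q).
1 − 2P − Q = 0.379556, giving −½ ln(0.379556) = 0.484377.
1 − 2Q = 0.56744, giving −¼ ln(0.56744) = 0.141655.
d = 0.484377 + 0.141655 = 0.626032.

0.63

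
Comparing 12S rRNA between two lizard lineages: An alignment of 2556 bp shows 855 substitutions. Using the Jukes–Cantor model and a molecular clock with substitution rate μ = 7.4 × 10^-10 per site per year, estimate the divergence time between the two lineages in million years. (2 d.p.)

299.29

p = 855/2556 ≈ 0.334507.
d = −(3/4) ln(1 − 4p/3) = −0.75 ln(1 − 0.446009) = −0.75 ln(0.553991)
  = −0.75 × (-0.590607) = 0.442955 substitutions/site.
Under a molecular clock d = 2μt, so t = d/(2μ) = 0.442955 / (2 × 7.4 × 10^-10) = 299.29 million years.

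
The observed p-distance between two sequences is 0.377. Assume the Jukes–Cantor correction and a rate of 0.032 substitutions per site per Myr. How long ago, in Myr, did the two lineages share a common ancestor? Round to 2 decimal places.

8.19

d = −(3/4) ln(1 − 4p/3) = −0.75 ln(1 − 0.502667) = −0.75 ln(0.497333)
  = −0.75 × (-0.698495) = 0.523871 substitutions/site.
Under a molecular clock d = 2μt, so t = d/(2μ) = 0.523871 / (2 × 0.032) = 8.19 Myr.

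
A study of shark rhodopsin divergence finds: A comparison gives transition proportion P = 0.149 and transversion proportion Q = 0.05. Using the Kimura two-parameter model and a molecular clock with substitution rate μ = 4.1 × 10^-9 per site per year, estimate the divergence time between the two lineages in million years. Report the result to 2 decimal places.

29.29

Under the Kimura two-parameter model, d = −½ ln(1 − 2P − Q) − ¼ ln(1 − 2Q).
1 − 2P − Q = 0.652, giving −½ ln(0.652) = 0.213855.
1 − 2Q = 0.9, giving −¼ ln(0.9) = 0.026340.
d = 0.213855 + 0.026340 = 0.240195.
Under a molecular clock d = 2μt, so t = d/(2μ) = 0.240195 / (2 × 4.1 × 10^-9) = 29.29 million years.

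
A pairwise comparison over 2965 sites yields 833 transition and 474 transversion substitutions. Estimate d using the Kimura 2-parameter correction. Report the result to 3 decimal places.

0.736

P = 833/2965 ≈ 0.280944 and Q = 474/2965 ≈ 0.159865.
Under the Kimura two-parameter model, d = −½ ln(1 − 2P − Q) − ¼ ln(1 − 2Q).
1 − 2P − Q = 0.278247, giving −½ ln(0.278247) = 0.639623.
1 − 2Q = 0.68027, giving −¼ ln(0.68027) = 0.096316.
d = 0.639623 + 0.096316 = 0.735939.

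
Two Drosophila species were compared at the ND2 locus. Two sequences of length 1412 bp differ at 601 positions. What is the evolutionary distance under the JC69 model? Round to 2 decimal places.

0.63

p = 601/1412 ≈ 0.425637.
d = −(3/4) ln(1 − 4p/3) = −0.75 ln(1 − 0.567516) = −0.75 ln(0.432484)
  = −0.75 × (-0.838210) = 0.628658 substitutions/site.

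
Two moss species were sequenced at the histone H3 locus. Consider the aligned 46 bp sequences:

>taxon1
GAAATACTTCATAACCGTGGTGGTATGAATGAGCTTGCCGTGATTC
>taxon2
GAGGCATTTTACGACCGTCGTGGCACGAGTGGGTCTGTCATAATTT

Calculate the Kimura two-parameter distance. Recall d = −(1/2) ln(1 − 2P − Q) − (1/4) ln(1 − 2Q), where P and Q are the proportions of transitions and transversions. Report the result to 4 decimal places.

Of 46 sites, 17 differences are transitions and 1 are transversions, so P = 17/46 ≈ 0.369565 and Q = 1/46 ≈ 0.021739.
Under the Kimura two-parameter model, d = −½ ln(1 − 2P − Q) − ¼ ln(1 − 2Q).
1 − 2P − Q = 0.239131, giving −½ ln(0.239131) = 0.715372.
1 − 2Q = 0.956522, giving −¼ ln(0.956522) = 0.011113.
d = 0.715372 + 0.011113 = 0.726485.

0.7265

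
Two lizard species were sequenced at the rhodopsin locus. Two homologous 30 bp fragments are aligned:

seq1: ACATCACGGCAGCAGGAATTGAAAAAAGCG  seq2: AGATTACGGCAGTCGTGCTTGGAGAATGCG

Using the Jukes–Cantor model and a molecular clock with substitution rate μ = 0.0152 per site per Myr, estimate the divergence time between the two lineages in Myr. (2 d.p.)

14.50

The sequences differ at 10 of 30 sites (2, 5, 13, 14, 16, 17, 18, 22, 24, 27), so p = 10/30 ≈ 0.333333.
d = −(3/4) ln(1 − 4p/3) = −0.75 ln(1 − 0.444444) = −0.75 ln(0.555556)
  = −0.75 × (-0.587786) = 0.440840 substitutions/site.
Under a molecular clock d = 2μt, so t = d/(2μ) = 0.440840 / (2 × 0.0152) = 14.50 Myr.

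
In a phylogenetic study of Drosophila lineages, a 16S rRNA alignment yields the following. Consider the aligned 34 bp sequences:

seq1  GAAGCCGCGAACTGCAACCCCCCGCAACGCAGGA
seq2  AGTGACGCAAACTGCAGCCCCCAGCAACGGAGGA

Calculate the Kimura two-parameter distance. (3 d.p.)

0.285

Of 34 sites, 4 differences are transitions and 4 are transversions, so P = 4/34 ≈ 0.117647 and Q = 4/34 ≈ 0.117647.
Under the Kimura two-parameter model, d = −½ ln(1 − 2P − Q) − ¼ ln(1 − 2Q).
1 − 2P − Q = 0.647059, giving −½ ln(0.647059) = 0.217659.
1 − 2Q = 0.764706, giving −¼ ln(0.764706) = 0.067066.
d = 0.217659 + 0.067066 = 0.284725.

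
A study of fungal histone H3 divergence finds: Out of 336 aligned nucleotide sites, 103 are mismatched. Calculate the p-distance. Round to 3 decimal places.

0.307

p = 103/336 = 0.306547… ≈ 0.307 (to 3 d.p.).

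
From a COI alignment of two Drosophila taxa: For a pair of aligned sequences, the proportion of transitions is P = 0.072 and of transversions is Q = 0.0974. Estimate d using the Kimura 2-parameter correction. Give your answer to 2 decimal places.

Under the Kimura two-parameter model, d = −½ ln(1 − 2P − Q) − ¼ ln(1 − 2Q).
1 − 2P − Q = 0.7586, giving −½ ln(0.7586) = 0.138140.
1 − 2Q = 0.8052, giving −¼ ln(0.8052) = 0.054166.
d = 0.138140 + 0.054166 = 0.192306.

0.19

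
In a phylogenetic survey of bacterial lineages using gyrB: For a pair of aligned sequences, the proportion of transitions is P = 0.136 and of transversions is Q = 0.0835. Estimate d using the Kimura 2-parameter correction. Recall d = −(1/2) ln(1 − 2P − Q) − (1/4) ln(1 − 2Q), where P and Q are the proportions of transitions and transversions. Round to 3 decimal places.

0.265

Under the Kimura two-parameter model, d = −½ ln(1 − 2P − Q) − ¼ ln(1 − 2Q).
1 − 2P − Q = 0.6445, giving −½ ln(0.6445) = 0.219640.
1 − 2Q = 0.833, giving −¼ ln(0.833) = 0.045680.
d = 0.219640 + 0.045680 = 0.265320.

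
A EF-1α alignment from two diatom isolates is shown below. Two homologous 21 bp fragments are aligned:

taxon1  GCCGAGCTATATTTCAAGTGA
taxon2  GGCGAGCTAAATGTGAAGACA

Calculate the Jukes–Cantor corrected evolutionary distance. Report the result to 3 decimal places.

0.360

The sequences differ at 6 of 21 sites (2, 10, 13, 15, 19, 20), so p = 6/21 ≈ 0.285714.
d = −(3/4) ln(1 − 4p/3) = −0.75 ln(1 − 0.380952) = −0.75 ln(0.619048)
  = −0.75 × (-0.479572) = 0.359679 substitutions/site.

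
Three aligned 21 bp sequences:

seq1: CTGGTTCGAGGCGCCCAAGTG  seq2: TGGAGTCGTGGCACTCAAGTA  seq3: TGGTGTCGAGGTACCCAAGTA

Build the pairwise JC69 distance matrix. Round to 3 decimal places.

seq1–seq2: 8/21 sites differ → p ≈ 0.380952, d = −0.75 ln(1 − 0.507936) = 0.531860 ≈ 0.532.
seq1–seq3: 7/21 sites differ → p ≈ 0.333333, d = −0.75 ln(1 − 0.444444) = 0.440839 ≈ 0.441.
seq2–seq3: 4/21 sites differ → p ≈ 0.190476, d = −0.75 ln(1 − 0.253968) = 0.219740 ≈ 0.220.

d(seq1,seq2) = 0.532, d(seq1,seq3) = 0.441, d(seq2,seq3) = 0.220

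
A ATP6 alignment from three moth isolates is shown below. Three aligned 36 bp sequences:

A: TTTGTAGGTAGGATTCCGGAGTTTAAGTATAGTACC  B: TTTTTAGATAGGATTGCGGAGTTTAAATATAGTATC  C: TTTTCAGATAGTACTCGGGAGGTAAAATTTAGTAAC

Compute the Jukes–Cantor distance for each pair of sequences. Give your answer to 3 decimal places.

A–B: 5/36 sites differ → p ≈ 0.138889, d = −0.75 ln(1 − 0.185185) = 0.153596 ≈ 0.154.
A–C: 11/36 sites differ → p ≈ 0.305556, d = −0.75 ln(1 − 0.407408) = 0.392437 ≈ 0.392.
B–C: 9/36 sites differ → p = 0.25, d = −0.75 ln(1 − 0.333333) = 0.304098 ≈ 0.304.

d(A,B) = 0.154, d(A,C) = 0.392, d(B,C) = 0.304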